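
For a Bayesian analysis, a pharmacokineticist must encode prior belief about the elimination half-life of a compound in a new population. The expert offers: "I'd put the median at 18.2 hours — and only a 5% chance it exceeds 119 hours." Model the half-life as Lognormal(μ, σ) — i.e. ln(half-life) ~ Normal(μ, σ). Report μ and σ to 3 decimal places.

μ ≈ 2.901, σ ≈ 1.142

If T ~ Lognormal(μ,σ) then ln T ~ Normal(μ,σ), so the p-quantile of ln T is μ + z_p·σ.
ln(18.2) = 2.901 and ln(119) = 4.779; z_{0.5} = 0, z_{0.95} = 1.645.
σ = (4.779 − 2.901)/(1.645 − (0)) = 1.142.
μ = 2.901 − (0)·1.142 = 2.901.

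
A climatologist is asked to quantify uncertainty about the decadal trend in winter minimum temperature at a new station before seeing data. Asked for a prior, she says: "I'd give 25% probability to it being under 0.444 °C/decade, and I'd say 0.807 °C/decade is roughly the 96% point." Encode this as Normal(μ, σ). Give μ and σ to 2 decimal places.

μ = 0.54, σ = 0.15

For Normal(μ,σ), the p-quantile is μ + z_p·σ. Here z_{0.25} = -0.6745, z_{0.96} = 1.751.
So 0.444 = μ − 0.6745σ and 0.807 = μ + 1.751σ.
Subtracting: σ = (0.807 − 0.444)/(1.751 − (-0.6745)) = 0.15.
Then μ = 0.444 − (-0.6745)·0.15 = 0.54.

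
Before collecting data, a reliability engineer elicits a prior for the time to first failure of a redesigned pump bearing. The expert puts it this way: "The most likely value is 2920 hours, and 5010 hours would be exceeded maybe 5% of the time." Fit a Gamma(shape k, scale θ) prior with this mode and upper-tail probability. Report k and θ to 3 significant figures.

k ≈ 10.6, θ ≈ 305

Gamma(k,θ) with k>1 has mode (k−1)θ, so θ = 2920/(k−1).
Need P(X < 5010) = 0.95 with θ tied to k this way. Start at k = 2, θ = 2920: P(X<5010) ≈ 0.512.
Too low — raise k to concentrate. Iterating converges to k ≈ 10.6.
Then θ = 2920/(10.6−1) ≈ 305.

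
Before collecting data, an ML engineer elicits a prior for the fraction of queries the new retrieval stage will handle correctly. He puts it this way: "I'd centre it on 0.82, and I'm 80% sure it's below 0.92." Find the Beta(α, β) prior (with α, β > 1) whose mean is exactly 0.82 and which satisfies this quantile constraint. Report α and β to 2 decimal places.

α ≈ 8.66, β ≈ 1.90

With mean 0.82 fixed, write α = 0.82s, β = 0.18s where s = α+β.
Need P(θ < 0.92) = 0.8 under Beta(0.82s, 0.18s). Normal approximation: (q−m)/√(m(1−m)/s) ≈ z_{0.8} = 0.842, so s ≈ 0.82·0.18·(0.842)²/(0.92−0.82)² = 10.5.
At s = 10.5: P(θ<0.92) ≈ 0.798. Adjusting to match 0.8 gives s ≈ 10.56.
So α = 0.82·10.56 ≈ 8.66, β = 0.18·10.56 ≈ 1.90.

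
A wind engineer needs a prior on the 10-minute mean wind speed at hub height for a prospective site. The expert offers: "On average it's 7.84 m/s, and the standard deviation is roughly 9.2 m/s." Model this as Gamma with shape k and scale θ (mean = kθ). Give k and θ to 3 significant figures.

For Gamma(k, scale θ): mean = kθ, variance = kθ², so CV = 1/√k.
CV = SD/mean = 9.2/7.84 = 1.173, hence k = 1/CV² = 0.726.
Then θ = mean/k = 7.84/0.726 = 10.8.

k ≈ 0.726, θ ≈ 10.8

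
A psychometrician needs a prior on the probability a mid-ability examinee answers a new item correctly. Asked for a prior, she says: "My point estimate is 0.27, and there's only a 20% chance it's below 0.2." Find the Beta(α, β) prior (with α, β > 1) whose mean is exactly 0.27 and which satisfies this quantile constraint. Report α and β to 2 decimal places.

With mean 0.27 fixed, write α = 0.27s, β = 0.73s where s = α+β.
Need P(θ < 0.2) = 0.2 under Beta(0.27s, 0.73s). Normal approximation: (q−m)/√(m(1−m)/s) ≈ z_{0.2} = -0.842, so s ≈ 0.27·0.73·(-0.842)²/(0.2−0.27)² = 28.5.
At s = 28.5: P(θ<0.2) ≈ 0.205. Adjusting to match 0.2 gives s ≈ 29.45.
So α = 0.27·29.45 ≈ 7.95, β = 0.73·29.45 ≈ 21.50.

α ≈ 7.95, β ≈ 21.50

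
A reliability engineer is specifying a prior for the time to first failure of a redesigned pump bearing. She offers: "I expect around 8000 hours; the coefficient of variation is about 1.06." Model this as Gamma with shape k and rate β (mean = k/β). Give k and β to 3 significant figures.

k ≈ 0.89, β ≈ 0.000111

For Gamma(k, rate β): mean = k/β, variance = k/β², so CV = 1/√k.
CV = 1.06, hence k = 1/CV² = 0.89.
Then β = k/mean = 0.89/8000 = 0.000111.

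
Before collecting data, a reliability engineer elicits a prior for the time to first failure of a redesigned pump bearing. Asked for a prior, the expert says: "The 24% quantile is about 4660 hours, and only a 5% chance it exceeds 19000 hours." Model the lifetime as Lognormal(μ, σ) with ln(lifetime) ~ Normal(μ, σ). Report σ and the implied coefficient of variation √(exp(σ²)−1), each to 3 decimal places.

If T ~ Lognormal(μ,σ) then ln T ~ Normal(μ,σ), so the p-quantile of ln T is μ + z_p·σ.
ln(4660) = 8.447 and ln(19000) = 9.852; z_{0.24} = -0.7063, z_{0.95} = 1.645.
σ = (9.852 − 8.447)/(1.645 − (-0.7063)) = 0.598.
μ = 8.447 − (-0.7063)·0.598 = 8.869.
CV = √(exp(σ²)−1) = √(exp(0.3573)−1) = 0.655.

σ ≈ 0.598, CV ≈ 0.655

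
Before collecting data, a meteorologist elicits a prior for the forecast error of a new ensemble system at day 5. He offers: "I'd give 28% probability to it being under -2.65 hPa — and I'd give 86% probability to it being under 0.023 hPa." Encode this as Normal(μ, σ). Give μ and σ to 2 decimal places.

μ = -1.71, σ = 1.61

For Normal(μ,σ), the p-quantile is μ + z_p·σ. Here z_{0.28} = -0.5828, z_{0.86} = 1.08.
So -2.65 = μ − 0.5828σ and 0.023 = μ + 1.08σ.
Subtracting: σ = (0.023 − -2.65)/(1.08 − (-0.5828)) = 1.61.
Then μ = -2.65 − (-0.5828)·1.61 = -1.71.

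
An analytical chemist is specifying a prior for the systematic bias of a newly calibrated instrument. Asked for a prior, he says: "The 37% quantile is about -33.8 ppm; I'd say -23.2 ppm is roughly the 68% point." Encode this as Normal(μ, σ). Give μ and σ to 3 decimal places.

μ = -29.400, σ = 13.257

The p-quantile of Normal(μ,σ) is μ + z_p·σ, with z_{0.37} = -0.3319 and z_{0.68} = 0.4677.
Eliminate σ: μ = (z₂·x₁ − z₁·x₂)/(z₂ − z₁) = (0.4677·-33.8 − (-0.3319)·-23.2)/0.7996 = -29.400.
Then σ = (x₂ − x₁)/(z₂ − z₁) = (-23.2 − -33.8)/0.7996 = 13.257.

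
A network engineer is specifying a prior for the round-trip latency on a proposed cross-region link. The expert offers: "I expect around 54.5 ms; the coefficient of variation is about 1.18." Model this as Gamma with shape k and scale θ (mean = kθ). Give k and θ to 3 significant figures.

For Gamma(k, scale θ): mean = kθ, variance = kθ², so CV = 1/√k.
CV = 1.18, hence k = 1/CV² = 0.718.
Then θ = mean/k = 54.5/0.718 = 75.9.

k ≈ 0.718, θ ≈ 75.9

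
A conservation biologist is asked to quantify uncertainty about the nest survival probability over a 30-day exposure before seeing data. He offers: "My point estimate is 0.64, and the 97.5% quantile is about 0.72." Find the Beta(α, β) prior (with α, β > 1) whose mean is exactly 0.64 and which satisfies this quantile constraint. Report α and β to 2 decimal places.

α ≈ 83.20, β ≈ 46.80

With mean 0.64 fixed, write α = 0.64s, β = 0.36s where s = α+β.
Need P(θ < 0.72) = 0.975 under Beta(0.64s, 0.36s). Normal approximation: (q−m)/√(m(1−m)/s) ≈ z_{0.975} = 1.96, so s ≈ 0.64·0.36·(1.96)²/(0.72−0.64)² = 138.3.
At s = 138.3: P(θ<0.72) ≈ 0.978. Adjusting to match 0.975 gives s ≈ 130.01.
So α = 0.64·130.01 ≈ 83.20, β = 0.36·130.01 ≈ 46.80.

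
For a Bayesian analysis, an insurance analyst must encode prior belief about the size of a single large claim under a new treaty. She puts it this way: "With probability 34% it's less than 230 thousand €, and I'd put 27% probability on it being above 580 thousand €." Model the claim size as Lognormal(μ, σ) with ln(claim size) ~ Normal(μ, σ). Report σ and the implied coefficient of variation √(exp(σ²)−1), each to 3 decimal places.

If T ~ Lognormal(μ,σ) then ln T ~ Normal(μ,σ), so the p-quantile of ln T is μ + z_p·σ.
ln(230) = 5.438 and ln(580) = 6.363; z_{0.34} = -0.4125, z_{0.73} = 0.6128.
σ = (6.363 − 5.438)/(0.6128 − (-0.4125)) = 0.902.
μ = 5.438 − (-0.4125)·0.902 = 5.810.
CV = √(exp(σ²)−1) = √(exp(0.8139)−1) = 1.121.

σ ≈ 0.902, CV ≈ 1.121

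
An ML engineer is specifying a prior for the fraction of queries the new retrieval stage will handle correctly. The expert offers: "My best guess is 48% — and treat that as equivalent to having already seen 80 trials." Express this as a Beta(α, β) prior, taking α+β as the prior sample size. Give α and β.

α = 38.4, β = 41.6

Under the effective-sample-size interpretation, Beta(α, β) has prior mean α/(α+β) and prior sample size α+β.
So α+β = 80 and α/(α+β) = 0.48, giving α = 0.48·80 = 38.4 and β = 80 − 38.4 = 41.6.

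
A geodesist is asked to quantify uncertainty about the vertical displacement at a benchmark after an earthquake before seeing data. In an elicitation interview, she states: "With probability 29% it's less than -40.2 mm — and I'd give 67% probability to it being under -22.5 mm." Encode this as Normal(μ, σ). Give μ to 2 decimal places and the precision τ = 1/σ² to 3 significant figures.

The p-quantile of Normal(μ,σ) is μ + z_p·σ, with z_{0.29} = -0.5534 and z_{0.67} = 0.4399.
Eliminate σ: μ = (z₂·x₁ − z₁·x₂)/(z₂ − z₁) = (0.4399·-40.2 − (-0.5534)·-22.5)/0.9933 = -30.34.
Then σ = (x₂ − x₁)/(z₂ − z₁) = (-22.5 − -40.2)/0.9933 = 17.82.
Precision τ = 1/σ² = 1/17.82² = 0.00315.

μ = -30.34, τ = 0.00315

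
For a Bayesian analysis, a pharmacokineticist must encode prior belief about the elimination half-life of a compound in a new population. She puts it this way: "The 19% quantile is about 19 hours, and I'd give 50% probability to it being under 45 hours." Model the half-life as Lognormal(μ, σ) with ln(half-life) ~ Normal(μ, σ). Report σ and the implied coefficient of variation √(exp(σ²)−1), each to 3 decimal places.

If T ~ Lognormal(μ,σ) then ln T ~ Normal(μ,σ), so the p-quantile of ln T is μ + z_p·σ.
ln(19) = 2.944 and ln(45) = 3.807; z_{0.19} = -0.8779, z_{0.5} = 0.
σ = (3.807 − 2.944)/(0 − (-0.8779)) = 0.982.
μ = 2.944 − (-0.8779)·0.982 = 3.807.
CV = √(exp(σ²)−1) = √(exp(0.9646)−1) = 1.274.

σ ≈ 0.982, CV ≈ 1.274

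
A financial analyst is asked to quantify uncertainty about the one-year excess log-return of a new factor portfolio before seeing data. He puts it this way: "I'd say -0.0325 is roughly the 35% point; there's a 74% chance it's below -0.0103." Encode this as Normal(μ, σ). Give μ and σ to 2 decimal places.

μ = -0.02, σ = 0.02

For Normal(μ,σ), the p-quantile is μ + z_p·σ. Here z_{0.35} = -0.3853, z_{0.74} = 0.6433.
So -0.0325 = μ − 0.3853σ and -0.0103 = μ + 0.6433σ.
Subtracting: σ = (-0.0103 − -0.0325)/(0.6433 − (-0.3853)) = 0.02.
Then μ = -0.0325 − (-0.3853)·0.02 = -0.02.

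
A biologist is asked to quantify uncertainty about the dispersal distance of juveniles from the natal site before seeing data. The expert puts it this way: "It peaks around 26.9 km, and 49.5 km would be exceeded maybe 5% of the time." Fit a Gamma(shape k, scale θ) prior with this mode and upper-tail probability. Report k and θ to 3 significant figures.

Gamma(k,θ) with k>1 has mode (k−1)θ, so θ = 26.9/(k−1).
Need P(X < 49.5) = 0.95 with θ tied to k this way. Start at k = 2, θ = 26.9: P(X<49.5) ≈ 0.549.
Too low — raise k to concentrate. Iterating converges to k ≈ 8.49.
Then θ = 26.9/(8.49−1) ≈ 3.59.

k ≈ 8.49, θ ≈ 3.59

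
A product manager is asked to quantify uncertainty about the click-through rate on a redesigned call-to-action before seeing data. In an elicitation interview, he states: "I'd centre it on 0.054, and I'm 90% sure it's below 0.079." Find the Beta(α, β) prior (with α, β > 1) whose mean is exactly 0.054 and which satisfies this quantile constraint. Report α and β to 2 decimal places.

α ≈ 7.81, β ≈ 136.84

With mean 0.054 fixed, write α = 0.054s, β = 0.946s where s = α+β.
Need P(θ < 0.079) = 0.9 under Beta(0.054s, 0.946s). Normal approximation: (q−m)/√(m(1−m)/s) ≈ z_{0.9} = 1.28, so s ≈ 0.054·0.946·(1.28)²/(0.079−0.054)² = 134.2.
At s = 134.2: P(θ<0.079) ≈ 0.893. Adjusting to match 0.9 gives s ≈ 144.66.
So α = 0.054·144.66 ≈ 7.81, β = 0.946·144.66 ≈ 136.84.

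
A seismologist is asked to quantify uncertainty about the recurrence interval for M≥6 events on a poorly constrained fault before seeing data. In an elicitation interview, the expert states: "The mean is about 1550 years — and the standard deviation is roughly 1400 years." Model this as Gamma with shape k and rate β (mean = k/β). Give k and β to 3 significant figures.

For Gamma(k, rate β): mean = k/β, variance = k/β², so CV = 1/√k.
CV = SD/mean = 1400/1550 = 0.9032, hence k = 1/CV² = 1.23.
Then β = k/mean = 1.23/1550 = 0.000791.

k ≈ 1.23, β ≈ 0.000791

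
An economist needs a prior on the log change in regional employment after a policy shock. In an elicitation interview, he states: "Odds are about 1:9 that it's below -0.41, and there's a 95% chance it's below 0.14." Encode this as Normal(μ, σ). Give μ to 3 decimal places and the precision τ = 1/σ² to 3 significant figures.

For Normal(μ,σ), the p-quantile is μ + z_p·σ. Here z_{0.1} = -1.282, z_{0.95} = 1.645.
So -0.41 = μ − 1.282σ and 0.14 = μ + 1.645σ.
Subtracting: σ = (0.14 − -0.41)/(1.645 − (-1.282)) = 0.188.
Then μ = -0.41 − (-1.282)·0.188 = -0.169.
Precision τ = 1/σ² = 1/0.1879² = 28.3.

μ = -0.169, τ = 28.3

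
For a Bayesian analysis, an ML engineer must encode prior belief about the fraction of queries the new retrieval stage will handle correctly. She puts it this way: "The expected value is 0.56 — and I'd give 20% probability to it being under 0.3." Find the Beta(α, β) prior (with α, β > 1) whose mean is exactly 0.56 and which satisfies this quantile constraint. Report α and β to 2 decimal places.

α ≈ 1.45, β ≈ 1.14

With mean 0.56 fixed, write α = 0.56s, β = 0.44s where s = α+β.
Need P(θ < 0.3) = 0.2 under Beta(0.56s, 0.44s). Normal approximation: (q−m)/√(m(1−m)/s) ≈ z_{0.2} = -0.842, so s ≈ 0.56·0.44·(-0.842)²/(0.3−0.56)² = 2.6.
At s = 2.6: P(θ<0.3) ≈ 0.200. Adjusting to match 0.2 gives s ≈ 2.59.
So α = 0.56·2.59 ≈ 1.45, β = 0.44·2.59 ≈ 1.14.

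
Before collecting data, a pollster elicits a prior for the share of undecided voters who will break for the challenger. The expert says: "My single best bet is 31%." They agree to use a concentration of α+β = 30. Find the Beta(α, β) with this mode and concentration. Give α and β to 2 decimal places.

For α,β > 1 the Beta mode is (α−1)/(α+β−2). With α+β = 30, the mode is (α−1)/28.
Set (α−1)/28 = 0.31 → α = 1 + 0.31·28 = 9.68.
β = 30 − α = 20.32.

α = 9.68, β = 20.32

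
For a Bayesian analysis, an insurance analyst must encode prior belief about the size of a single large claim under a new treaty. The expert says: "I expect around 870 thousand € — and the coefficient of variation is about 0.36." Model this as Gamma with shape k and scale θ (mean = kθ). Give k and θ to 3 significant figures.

k ≈ 7.72, θ ≈ 113

For Gamma(k, scale θ): mean = kθ, variance = kθ², so CV = 1/√k.
CV = 0.36, hence k = 1/CV² = 7.72.
Then θ = mean/k = 870/7.72 = 113.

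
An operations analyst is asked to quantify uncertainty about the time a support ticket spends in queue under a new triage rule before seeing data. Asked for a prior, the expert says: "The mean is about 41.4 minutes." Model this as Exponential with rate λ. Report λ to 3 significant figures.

Exponential mean = 1/λ, so λ = 1/41.4 = 0.0242.

λ ≈ 0.0242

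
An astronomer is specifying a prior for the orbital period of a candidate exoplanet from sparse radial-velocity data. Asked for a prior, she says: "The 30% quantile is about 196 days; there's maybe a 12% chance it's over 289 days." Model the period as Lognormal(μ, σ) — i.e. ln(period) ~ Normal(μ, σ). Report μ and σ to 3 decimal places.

If T ~ Lognormal(μ,σ) then ln T ~ Normal(μ,σ), so the p-quantile of ln T is μ + z_p·σ.
ln(196) = 5.278 and ln(289) = 5.666; z_{0.3} = -0.5244, z_{0.88} = 1.175.
σ = (5.666 − 5.278)/(1.175 − (-0.5244)) = 0.229.
μ = 5.278 − (-0.5244)·0.229 = 5.398.

μ ≈ 5.398, σ ≈ 0.229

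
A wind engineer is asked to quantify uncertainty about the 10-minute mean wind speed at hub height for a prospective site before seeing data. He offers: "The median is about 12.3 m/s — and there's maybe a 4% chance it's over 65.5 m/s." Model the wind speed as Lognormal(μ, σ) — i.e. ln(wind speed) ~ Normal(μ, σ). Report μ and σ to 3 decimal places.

If T ~ Lognormal(μ,σ) then ln T ~ Normal(μ,σ), so the p-quantile of ln T is μ + z_p·σ.
ln(12.3) = 2.51 and ln(65.5) = 4.182; z_{0.5} = 0, z_{0.96} = 1.751.
σ = (4.182 − 2.51)/(1.751 − (0)) = 0.955.
μ = 2.51 − (0)·0.955 = 2.510.

μ ≈ 2.510, σ ≈ 0.955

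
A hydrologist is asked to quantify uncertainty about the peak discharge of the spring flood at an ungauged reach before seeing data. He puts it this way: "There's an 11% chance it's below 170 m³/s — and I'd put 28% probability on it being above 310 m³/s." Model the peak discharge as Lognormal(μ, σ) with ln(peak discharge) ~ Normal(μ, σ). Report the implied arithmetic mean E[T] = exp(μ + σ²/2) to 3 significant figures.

If T ~ Lognormal(μ,σ) then ln T ~ Normal(μ,σ), so the p-quantile of ln T is μ + z_p·σ.
ln(170) = 5.136 and ln(310) = 5.737; z_{0.11} = -1.227, z_{0.72} = 0.5828.
σ = (5.737 − 5.136)/(0.5828 − (-1.227)) = 0.332.
μ = 5.136 − (-1.227)·0.332 = 5.543.
E[T] = exp(μ + σ²/2) = exp(5.543 + 0.0551) = 270 m³/s.

E[T] ≈ 270 m³/s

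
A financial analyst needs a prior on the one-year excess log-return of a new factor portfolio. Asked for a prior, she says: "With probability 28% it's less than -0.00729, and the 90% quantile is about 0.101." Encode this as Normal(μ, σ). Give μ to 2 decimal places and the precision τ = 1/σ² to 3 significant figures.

For Normal(μ,σ), the p-quantile is μ + z_p·σ. Here z_{0.28} = -0.5828, z_{0.9} = 1.282.
So -0.00729 = μ − 0.5828σ and 0.101 = μ + 1.282σ.
Subtracting: σ = (0.101 − -0.00729)/(1.282 − (-0.5828)) = 0.06.
Then μ = -0.00729 − (-0.5828)·0.06 = 0.03.
Precision τ = 1/σ² = 1/0.05808² = 296.

μ = 0.03, τ = 296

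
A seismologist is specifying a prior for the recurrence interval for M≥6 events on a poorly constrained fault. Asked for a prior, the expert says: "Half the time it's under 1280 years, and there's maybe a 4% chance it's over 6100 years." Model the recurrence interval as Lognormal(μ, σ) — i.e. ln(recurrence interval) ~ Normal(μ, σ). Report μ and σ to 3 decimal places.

μ ≈ 7.155, σ ≈ 0.892

If T ~ Lognormal(μ,σ) then ln T ~ Normal(μ,σ), so the p-quantile of ln T is μ + z_p·σ.
ln(1280) = 7.155 and ln(6100) = 8.716; z_{0.5} = 0, z_{0.96} = 1.751.
σ = (8.716 − 7.155)/(1.751 − (0)) = 0.892.
μ = 7.155 − (0)·0.892 = 7.155.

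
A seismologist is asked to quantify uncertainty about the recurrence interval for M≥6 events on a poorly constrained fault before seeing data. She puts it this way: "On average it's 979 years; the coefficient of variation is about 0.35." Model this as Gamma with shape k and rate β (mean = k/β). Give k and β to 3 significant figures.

k ≈ 8.16, β ≈ 0.00834

For Gamma(k, rate β): mean = k/β, variance = k/β², so CV = 1/√k.
CV = 0.35, hence k = 1/CV² = 8.16.
Then β = k/mean = 8.16/979 = 0.00834.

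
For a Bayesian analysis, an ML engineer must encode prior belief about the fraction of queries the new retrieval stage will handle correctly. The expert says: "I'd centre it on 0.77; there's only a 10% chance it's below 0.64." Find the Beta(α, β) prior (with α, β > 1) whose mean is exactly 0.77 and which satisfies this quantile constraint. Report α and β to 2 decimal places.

With mean 0.77 fixed, write α = 0.77s, β = 0.23s where s = α+β.
Need P(θ < 0.64) = 0.1 under Beta(0.77s, 0.23s). Normal approximation: (q−m)/√(m(1−m)/s) ≈ z_{0.1} = -1.28, so s ≈ 0.77·0.23·(-1.28)²/(0.64−0.77)² = 17.2.
At s = 17.2: P(θ<0.64) ≈ 0.106. Adjusting to match 0.1 gives s ≈ 18.30.
So α = 0.77·18.30 ≈ 14.09, β = 0.23·18.30 ≈ 4.21.

α ≈ 14.09, β ≈ 4.21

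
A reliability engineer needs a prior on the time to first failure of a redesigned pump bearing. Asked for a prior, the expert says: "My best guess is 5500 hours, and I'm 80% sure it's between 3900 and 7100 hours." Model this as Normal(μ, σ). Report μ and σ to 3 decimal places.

μ = 5500.000, σ = 1248.487

A symmetric 80% interval runs μ ± z·σ with z = 1.282.
Half-width = 1600, so σ = 1600/1.282 = 1248.487.
μ is the stated best guess, 5500.000.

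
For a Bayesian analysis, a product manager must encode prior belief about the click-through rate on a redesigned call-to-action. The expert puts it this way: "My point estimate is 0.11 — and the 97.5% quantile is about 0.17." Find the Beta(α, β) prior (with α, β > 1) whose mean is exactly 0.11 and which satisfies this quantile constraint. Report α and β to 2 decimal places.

With mean 0.11 fixed, write α = 0.11s, β = 0.89s where s = α+β.
Need P(θ < 0.17) = 0.975 under Beta(0.11s, 0.89s). Normal approximation: (q−m)/√(m(1−m)/s) ≈ z_{0.975} = 1.96, so s ≈ 0.11·0.89·(1.96)²/(0.17−0.11)² = 104.5.
At s = 104.5: P(θ<0.17) ≈ 0.964. Adjusting to match 0.975 gives s ≈ 125.76.
So α = 0.11·125.76 ≈ 13.83, β = 0.89·125.76 ≈ 111.93.

α ≈ 13.83, β ≈ 111.93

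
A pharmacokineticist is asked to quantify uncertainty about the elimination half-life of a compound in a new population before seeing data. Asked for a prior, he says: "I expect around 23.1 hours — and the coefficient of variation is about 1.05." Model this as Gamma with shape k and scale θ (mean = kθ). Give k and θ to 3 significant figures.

For Gamma(k, scale θ): mean = kθ, variance = kθ², so CV = 1/√k.
CV = 1.05, hence k = 1/CV² = 0.907.
Then θ = mean/k = 23.1/0.907 = 25.5.

k ≈ 0.907, θ ≈ 25.5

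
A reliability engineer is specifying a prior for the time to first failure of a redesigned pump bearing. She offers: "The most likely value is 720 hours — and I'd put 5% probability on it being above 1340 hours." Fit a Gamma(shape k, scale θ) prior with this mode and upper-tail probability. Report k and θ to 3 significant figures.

Gamma(k,θ) with k>1 has mode (k−1)θ, so θ = 720/(k−1).
Need P(X < 1340) = 0.95 with θ tied to k this way. Start at k = 2, θ = 720: P(X<1340) ≈ 0.555.
Too low — raise k to concentrate. Iterating converges to k ≈ 8.21.
Then θ = 720/(8.21−1) ≈ 99.8.

k ≈ 8.21, θ ≈ 99.8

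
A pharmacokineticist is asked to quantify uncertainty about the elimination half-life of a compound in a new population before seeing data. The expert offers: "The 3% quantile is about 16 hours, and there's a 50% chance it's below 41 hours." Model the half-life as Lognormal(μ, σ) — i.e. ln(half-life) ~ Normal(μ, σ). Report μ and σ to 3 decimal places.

μ ≈ 3.714, σ ≈ 0.500

If T ~ Lognormal(μ,σ) then ln T ~ Normal(μ,σ), so the p-quantile of ln T is μ + z_p·σ.
ln(16) = 2.773 and ln(41) = 3.714; z_{0.03} = -1.881, z_{0.5} = 0.
σ = (3.714 − 2.773)/(0 − (-1.881)) = 0.500.
μ = 2.773 − (-1.881)·0.500 = 3.714.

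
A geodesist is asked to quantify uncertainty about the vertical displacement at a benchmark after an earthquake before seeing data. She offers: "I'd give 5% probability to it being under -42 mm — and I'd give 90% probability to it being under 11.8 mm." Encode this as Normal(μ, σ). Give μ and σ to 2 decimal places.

For Normal(μ,σ), the p-quantile is μ + z_p·σ. Here z_{0.05} = -1.645, z_{0.9} = 1.282.
So -42 = μ − 1.645σ and 11.8 = μ + 1.282σ.
Subtracting: σ = (11.8 − -42)/(1.282 − (-1.645)) = 18.38.
Then μ = -42 − (-1.645)·18.38 = -11.76.

μ = -11.76, σ = 18.38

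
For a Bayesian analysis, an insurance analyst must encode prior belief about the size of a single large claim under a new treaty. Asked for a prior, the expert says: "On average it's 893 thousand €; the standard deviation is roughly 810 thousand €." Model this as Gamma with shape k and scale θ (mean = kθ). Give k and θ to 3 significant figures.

For Gamma(k, scale θ): mean = kθ, variance = kθ², so CV = 1/√k.
CV = SD/mean = 810/893 = 0.9071, hence k = 1/CV² = 1.22.
Then θ = mean/k = 893/1.22 = 735.

k ≈ 1.22, θ ≈ 735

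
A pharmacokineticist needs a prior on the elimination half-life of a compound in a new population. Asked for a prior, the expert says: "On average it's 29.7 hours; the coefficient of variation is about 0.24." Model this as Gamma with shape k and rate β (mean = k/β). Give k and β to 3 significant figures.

For Gamma(k, rate β): mean = k/β, variance = k/β², so CV = 1/√k.
CV = 0.24, hence k = 1/CV² = 17.4.
Then β = k/mean = 17.4/29.7 = 0.585.

k ≈ 17.4, β ≈ 0.585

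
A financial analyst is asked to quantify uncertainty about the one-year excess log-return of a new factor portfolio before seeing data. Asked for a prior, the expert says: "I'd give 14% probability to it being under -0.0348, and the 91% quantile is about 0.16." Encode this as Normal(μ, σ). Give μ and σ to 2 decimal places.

For Normal(μ,σ), the p-quantile is μ + z_p·σ. Here z_{0.14} = -1.08, z_{0.91} = 1.341.
So -0.0348 = μ − 1.08σ and 0.16 = μ + 1.341σ.
Subtracting: σ = (0.16 − -0.0348)/(1.341 − (-1.08)) = 0.08.
Then μ = -0.0348 − (-1.08)·0.08 = 0.05.

μ = 0.05, σ = 0.08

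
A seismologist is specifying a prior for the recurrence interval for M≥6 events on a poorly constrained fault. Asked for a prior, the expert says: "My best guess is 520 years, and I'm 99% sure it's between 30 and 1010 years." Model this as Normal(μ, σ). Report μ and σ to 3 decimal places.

μ = 520.000, σ = 190.230

A symmetric 99% interval runs μ ± z·σ with z = 2.576.
Half-width = 490, so σ = 490/2.576 = 190.230.
μ is the stated best guess, 520.000.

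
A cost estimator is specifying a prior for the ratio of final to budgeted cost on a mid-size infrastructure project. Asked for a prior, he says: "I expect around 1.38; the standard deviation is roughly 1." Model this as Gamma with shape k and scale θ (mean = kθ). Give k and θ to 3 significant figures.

k ≈ 1.9, θ ≈ 0.725

For Gamma(k, scale θ): mean = kθ, variance = kθ², so CV = 1/√k.
CV = SD/mean = 1/1.38 = 0.7246, hence k = 1/CV² = 1.9.
Then θ = mean/k = 1.38/1.9 = 0.725.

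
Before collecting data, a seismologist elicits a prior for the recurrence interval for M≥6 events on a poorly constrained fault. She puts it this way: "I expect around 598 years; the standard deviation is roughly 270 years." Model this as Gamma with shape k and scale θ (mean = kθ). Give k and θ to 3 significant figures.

For Gamma(k, scale θ): mean = kθ, variance = kθ², so CV = 1/√k.
CV = SD/mean = 270/598 = 0.4515, hence k = 1/CV² = 4.91.
Then θ = mean/k = 598/4.91 = 122.

k ≈ 4.91, θ ≈ 122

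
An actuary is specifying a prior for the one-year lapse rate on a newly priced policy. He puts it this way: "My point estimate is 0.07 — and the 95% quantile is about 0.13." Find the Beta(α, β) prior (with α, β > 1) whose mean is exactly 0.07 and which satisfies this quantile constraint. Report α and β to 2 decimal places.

With mean 0.07 fixed, write α = 0.07s, β = 0.93s where s = α+β.
Need P(θ < 0.13) = 0.95 under Beta(0.07s, 0.93s). Normal approximation: (q−m)/√(m(1−m)/s) ≈ z_{0.95} = 1.64, so s ≈ 0.07·0.93·(1.64)²/(0.13−0.07)² = 48.9.
At s = 48.9: P(θ<0.13) ≈ 0.933. Adjusting to match 0.95 gives s ≈ 61.36.
So α = 0.07·61.36 ≈ 4.30, β = 0.93·61.36 ≈ 57.06.

α ≈ 4.30, β ≈ 57.06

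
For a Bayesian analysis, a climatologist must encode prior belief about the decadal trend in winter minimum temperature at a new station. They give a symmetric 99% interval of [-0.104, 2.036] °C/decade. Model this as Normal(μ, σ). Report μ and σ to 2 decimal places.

μ = 0.97, σ = 0.42

A symmetric 99% interval runs μ ± z·σ with z = 2.576.
Half-width = 1.07, so σ = 1.07/2.576 = 0.42.
μ is the interval midpoint, 0.97.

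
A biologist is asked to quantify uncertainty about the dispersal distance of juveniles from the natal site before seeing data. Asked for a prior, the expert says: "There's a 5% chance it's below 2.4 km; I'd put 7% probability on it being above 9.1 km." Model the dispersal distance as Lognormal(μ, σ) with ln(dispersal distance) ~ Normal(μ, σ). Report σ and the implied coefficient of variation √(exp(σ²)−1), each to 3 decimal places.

If T ~ Lognormal(μ,σ) then ln T ~ Normal(μ,σ), so the p-quantile of ln T is μ + z_p·σ.
ln(2.4) = 0.8755 and ln(9.1) = 2.208; z_{0.05} = -1.645, z_{0.93} = 1.476.
σ = (2.208 − 0.8755)/(1.476 − (-1.645)) = 0.427.
μ = 0.8755 − (-1.645)·0.427 = 1.578.
CV = √(exp(σ²)−1) = √(exp(0.1824)−1) = 0.447.

σ ≈ 0.427, CV ≈ 0.447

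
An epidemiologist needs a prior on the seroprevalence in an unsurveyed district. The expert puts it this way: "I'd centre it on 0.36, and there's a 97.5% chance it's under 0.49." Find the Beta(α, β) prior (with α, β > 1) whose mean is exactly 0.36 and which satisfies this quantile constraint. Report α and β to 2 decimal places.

With mean 0.36 fixed, write α = 0.36s, β = 0.64s where s = α+β.
Need P(θ < 0.49) = 0.975 under Beta(0.36s, 0.64s). Normal approximation: (q−m)/√(m(1−m)/s) ≈ z_{0.975} = 1.96, so s ≈ 0.36·0.64·(1.96)²/(0.49−0.36)² = 52.4.
At s = 52.4: P(θ<0.49) ≈ 0.972. Adjusting to match 0.975 gives s ≈ 54.98.
So α = 0.36·54.98 ≈ 19.79, β = 0.64·54.98 ≈ 35.19.

α ≈ 19.79, β ≈ 35.19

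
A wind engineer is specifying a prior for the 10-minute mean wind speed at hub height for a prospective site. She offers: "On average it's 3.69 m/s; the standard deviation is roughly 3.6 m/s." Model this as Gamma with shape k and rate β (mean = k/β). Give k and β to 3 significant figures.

For Gamma(k, rate β): mean = k/β, variance = k/β², so CV = 1/√k.
CV = SD/mean = 3.6/3.69 = 0.9756, hence k = 1/CV² = 1.05.
Then β = k/mean = 1.05/3.69 = 0.285.

k ≈ 1.05, β ≈ 0.285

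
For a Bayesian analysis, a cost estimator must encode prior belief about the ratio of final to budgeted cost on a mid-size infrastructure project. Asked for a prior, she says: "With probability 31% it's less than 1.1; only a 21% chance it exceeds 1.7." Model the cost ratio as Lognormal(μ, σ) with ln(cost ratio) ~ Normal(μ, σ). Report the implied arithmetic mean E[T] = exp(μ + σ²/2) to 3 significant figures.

E[T] ≈ 1.37

If T ~ Lognormal(μ,σ) then ln T ~ Normal(μ,σ), so the p-quantile of ln T is μ + z_p·σ.
ln(1.1) = 0.09531 and ln(1.7) = 0.5306; z_{0.31} = -0.4959, z_{0.79} = 0.8064.
σ = (0.5306 − 0.09531)/(0.8064 − (-0.4959)) = 0.334.
μ = 0.09531 − (-0.4959)·0.334 = 0.261.
E[T] = exp(μ + σ²/2) = exp(0.261 + 0.0559) = 1.37.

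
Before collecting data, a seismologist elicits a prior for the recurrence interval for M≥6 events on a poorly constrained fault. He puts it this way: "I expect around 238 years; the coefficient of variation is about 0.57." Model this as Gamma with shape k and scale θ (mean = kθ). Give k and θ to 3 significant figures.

For Gamma(k, scale θ): mean = kθ, variance = kθ², so CV = 1/√k.
CV = 0.57, hence k = 1/CV² = 3.08.
Then θ = mean/k = 238/3.08 = 77.3.

k ≈ 3.08, θ ≈ 77.3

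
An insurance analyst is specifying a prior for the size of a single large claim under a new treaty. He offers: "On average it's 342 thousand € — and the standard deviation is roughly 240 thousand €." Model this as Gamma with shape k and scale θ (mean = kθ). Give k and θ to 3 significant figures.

For Gamma(k, scale θ): mean = kθ, variance = kθ², so CV = 1/√k.
CV = SD/mean = 240/342 = 0.7018, hence k = 1/CV² = 2.03.
Then θ = mean/k = 342/2.03 = 168.

k ≈ 2.03, θ ≈ 168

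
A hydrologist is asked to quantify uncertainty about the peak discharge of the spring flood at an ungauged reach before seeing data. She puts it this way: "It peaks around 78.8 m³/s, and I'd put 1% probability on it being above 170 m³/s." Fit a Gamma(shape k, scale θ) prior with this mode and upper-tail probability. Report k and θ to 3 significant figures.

Gamma(k,θ) with k>1 has mode (k−1)θ, so θ = 78.8/(k−1).
Need P(X < 170) = 0.99 with θ tied to k this way. Start at k = 2, θ = 78.8: P(X<170) ≈ 0.635.
Too low — raise k to concentrate. Iterating converges to k ≈ 9.19.
Then θ = 78.8/(9.19−1) ≈ 9.62.

k ≈ 9.19, θ ≈ 9.62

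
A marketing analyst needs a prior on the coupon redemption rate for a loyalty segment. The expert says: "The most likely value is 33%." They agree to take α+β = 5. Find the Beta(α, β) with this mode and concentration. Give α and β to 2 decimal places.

For α,β > 1 the Beta mode is (α−1)/(α+β−2). With α+β = 5, the mode is (α−1)/3.
Set (α−1)/3 = 0.33 → α = 1 + 0.33·3 = 1.99.
β = 5 − α = 3.01.

α = 1.99, β = 3.01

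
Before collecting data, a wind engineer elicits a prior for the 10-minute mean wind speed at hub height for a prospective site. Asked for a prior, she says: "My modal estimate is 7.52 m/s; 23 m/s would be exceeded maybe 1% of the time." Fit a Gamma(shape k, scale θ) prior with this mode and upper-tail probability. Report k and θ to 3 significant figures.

k ≈ 4.59, θ ≈ 2.1

Gamma(k,θ) with k>1 has mode (k−1)θ, so θ = 7.52/(k−1).
Need P(X < 23) = 0.99 with θ tied to k this way. Start at k = 2, θ = 7.52: P(X<23) ≈ 0.809.
Too low — raise k to concentrate. Iterating converges to k ≈ 4.59.
Then θ = 7.52/(4.59−1) ≈ 2.1.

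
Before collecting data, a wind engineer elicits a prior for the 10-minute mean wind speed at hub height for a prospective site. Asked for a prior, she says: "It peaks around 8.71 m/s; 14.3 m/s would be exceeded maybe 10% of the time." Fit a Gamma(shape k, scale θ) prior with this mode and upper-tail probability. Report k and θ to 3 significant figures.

Gamma(k,θ) with k>1 has mode (k−1)θ, so θ = 8.71/(k−1).
Need P(X < 14.3) = 0.9 with θ tied to k this way. Start at k = 2, θ = 8.71: P(X<14.3) ≈ 0.488.
Too low — raise k to concentrate. Iterating converges to k ≈ 8.67.
Then θ = 8.71/(8.67−1) ≈ 1.14.

k ≈ 8.67, θ ≈ 1.14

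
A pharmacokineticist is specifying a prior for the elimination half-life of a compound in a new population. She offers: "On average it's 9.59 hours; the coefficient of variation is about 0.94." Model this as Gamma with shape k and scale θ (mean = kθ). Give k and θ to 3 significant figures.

For Gamma(k, scale θ): mean = kθ, variance = kθ², so CV = 1/√k.
CV = 0.94, hence k = 1/CV² = 1.13.
Then θ = mean/k = 9.59/1.13 = 8.47.

k ≈ 1.13, θ ≈ 8.47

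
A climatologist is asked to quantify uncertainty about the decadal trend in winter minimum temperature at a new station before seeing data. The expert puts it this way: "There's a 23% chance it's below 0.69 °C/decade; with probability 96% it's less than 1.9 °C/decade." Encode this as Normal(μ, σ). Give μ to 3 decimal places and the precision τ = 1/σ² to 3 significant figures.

The p-quantile of Normal(μ,σ) is μ + z_p·σ, with z_{0.23} = -0.7388 and z_{0.96} = 1.751.
Eliminate σ: μ = (z₂·x₁ − z₁·x₂)/(z₂ − z₁) = (1.751·0.69 − (-0.7388)·1.9)/2.49 = 1.049.
Then σ = (x₂ − x₁)/(z₂ − z₁) = (1.9 − 0.69)/2.49 = 0.486.
Precision τ = 1/σ² = 1/0.486² = 4.23.

μ = 1.049, τ = 4.23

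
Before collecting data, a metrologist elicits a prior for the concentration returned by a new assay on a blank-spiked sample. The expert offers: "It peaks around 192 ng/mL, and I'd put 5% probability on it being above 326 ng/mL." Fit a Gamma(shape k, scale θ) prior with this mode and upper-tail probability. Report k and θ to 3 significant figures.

k ≈ 11, θ ≈ 19.3

Gamma(k,θ) with k>1 has mode (k−1)θ, so θ = 192/(k−1).
Need P(X < 326) = 0.95 with θ tied to k this way. Start at k = 2, θ = 192: P(X<326) ≈ 0.506.
Too low — raise k to concentrate. Iterating converges to k ≈ 11.
Then θ = 192/(11−1) ≈ 19.3.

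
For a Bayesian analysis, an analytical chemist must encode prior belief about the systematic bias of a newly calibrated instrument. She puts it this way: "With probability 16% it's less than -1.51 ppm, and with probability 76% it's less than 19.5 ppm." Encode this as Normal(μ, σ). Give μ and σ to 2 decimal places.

The p-quantile of Normal(μ,σ) is μ + z_p·σ, with z_{0.16} = -0.9945 and z_{0.76} = 0.7063.
Eliminate σ: μ = (z₂·x₁ − z₁·x₂)/(z₂ − z₁) = (0.7063·-1.51 − (-0.9945)·19.5)/1.701 = 10.77.
Then σ = (x₂ − x₁)/(z₂ − z₁) = (19.5 − -1.51)/1.701 = 12.35.

μ = 10.77, σ = 12.35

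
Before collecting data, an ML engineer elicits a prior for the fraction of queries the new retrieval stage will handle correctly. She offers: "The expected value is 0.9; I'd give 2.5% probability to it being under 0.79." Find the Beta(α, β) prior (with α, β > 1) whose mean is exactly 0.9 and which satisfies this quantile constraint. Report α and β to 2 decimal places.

With mean 0.9 fixed, write α = 0.9s, β = 0.1s where s = α+β.
Need P(θ < 0.79) = 0.025 under Beta(0.9s, 0.1s). Normal approximation: (q−m)/√(m(1−m)/s) ≈ z_{0.025} = -1.96, so s ≈ 0.9·0.1·(-1.96)²/(0.79−0.9)² = 28.6.
At s = 28.6: P(θ<0.79) ≈ 0.043. Adjusting to match 0.025 gives s ≈ 39.16.
So α = 0.9·39.16 ≈ 35.24, β = 0.1·39.16 ≈ 3.92.

α ≈ 35.24, β ≈ 3.92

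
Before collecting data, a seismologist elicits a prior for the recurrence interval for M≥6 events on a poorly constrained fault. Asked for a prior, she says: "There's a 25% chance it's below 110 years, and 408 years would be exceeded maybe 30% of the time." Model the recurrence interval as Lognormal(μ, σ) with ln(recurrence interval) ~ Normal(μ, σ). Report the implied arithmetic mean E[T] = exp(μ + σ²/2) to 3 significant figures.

E[T] ≈ 418 years

If T ~ Lognormal(μ,σ) then ln T ~ Normal(μ,σ), so the p-quantile of ln T is μ + z_p·σ.
ln(110) = 4.7 and ln(408) = 6.011; z_{0.25} = -0.6745, z_{0.7} = 0.5244.
σ = (6.011 − 4.7)/(0.5244 − (-0.6745)) = 1.093.
μ = 4.7 − (-0.6745)·1.093 = 5.438.
E[T] = exp(μ + σ²/2) = exp(5.438 + 0.5977) = 418 years.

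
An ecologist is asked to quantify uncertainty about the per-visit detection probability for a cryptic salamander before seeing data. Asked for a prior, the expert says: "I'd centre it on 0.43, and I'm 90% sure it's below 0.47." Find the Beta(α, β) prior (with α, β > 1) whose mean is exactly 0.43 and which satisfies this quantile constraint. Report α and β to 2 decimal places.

With mean 0.43 fixed, write α = 0.43s, β = 0.57s where s = α+β.
Need P(θ < 0.47) = 0.9 under Beta(0.43s, 0.57s). Normal approximation: (q−m)/√(m(1−m)/s) ≈ z_{0.9} = 1.28, so s ≈ 0.43·0.57·(1.28)²/(0.47−0.43)² = 251.6.
At s = 251.6: P(θ<0.47) ≈ 0.899. Adjusting to match 0.9 gives s ≈ 252.75.
So α = 0.43·252.75 ≈ 108.68, β = 0.57·252.75 ≈ 144.07.

α ≈ 108.68, β ≈ 144.07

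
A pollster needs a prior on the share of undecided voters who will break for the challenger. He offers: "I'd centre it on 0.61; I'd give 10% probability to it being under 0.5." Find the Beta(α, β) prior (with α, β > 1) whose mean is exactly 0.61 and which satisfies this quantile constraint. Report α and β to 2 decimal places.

With mean 0.61 fixed, write α = 0.61s, β = 0.39s where s = α+β.
Need P(θ < 0.5) = 0.1 under Beta(0.61s, 0.39s). Normal approximation: (q−m)/√(m(1−m)/s) ≈ z_{0.1} = -1.28, so s ≈ 0.61·0.39·(-1.28)²/(0.5−0.61)² = 32.3.
At s = 32.3: P(θ<0.5) ≈ 0.102. Adjusting to match 0.1 gives s ≈ 32.79.
So α = 0.61·32.79 ≈ 20.00, β = 0.39·32.79 ≈ 12.79.

α ≈ 20.00, β ≈ 12.79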